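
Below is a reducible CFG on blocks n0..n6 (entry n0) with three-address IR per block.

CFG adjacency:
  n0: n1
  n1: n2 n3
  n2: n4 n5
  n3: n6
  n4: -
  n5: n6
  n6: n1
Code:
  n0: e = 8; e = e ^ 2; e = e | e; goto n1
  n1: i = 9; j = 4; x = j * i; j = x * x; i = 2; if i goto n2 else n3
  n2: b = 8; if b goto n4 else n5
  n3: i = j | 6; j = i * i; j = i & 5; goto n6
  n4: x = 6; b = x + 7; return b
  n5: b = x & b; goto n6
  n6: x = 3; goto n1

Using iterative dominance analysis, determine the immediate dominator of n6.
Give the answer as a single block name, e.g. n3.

Answer: n1

Working:
idom tree: n1←n0 n2←n1 n3←n1 n4←n2 n5←n2 n6←n1
Dom at joins:
  n1: preds {n0,n6}: {n0} ∩ {n0,n1,n6} = {n0}; idom=n0
  n6: preds {n3,n5}: {n0,n1,n3} ∩ {n0,n1,n2,n5} = {n0,n1}; idom=n1

idom(n6) = n1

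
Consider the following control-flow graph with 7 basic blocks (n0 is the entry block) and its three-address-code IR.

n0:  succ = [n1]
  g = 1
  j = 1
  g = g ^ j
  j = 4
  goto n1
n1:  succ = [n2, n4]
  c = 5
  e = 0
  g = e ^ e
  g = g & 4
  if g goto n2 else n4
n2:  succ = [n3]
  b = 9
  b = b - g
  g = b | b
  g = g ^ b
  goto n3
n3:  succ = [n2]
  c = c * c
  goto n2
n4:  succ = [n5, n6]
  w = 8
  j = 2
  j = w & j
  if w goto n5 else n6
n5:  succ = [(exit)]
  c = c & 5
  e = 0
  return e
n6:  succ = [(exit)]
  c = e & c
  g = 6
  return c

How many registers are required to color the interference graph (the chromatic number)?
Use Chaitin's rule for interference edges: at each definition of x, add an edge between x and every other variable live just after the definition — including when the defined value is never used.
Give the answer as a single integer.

Answer: 4

Derivation:
Per-block:
  n0 def {g,j} use ∅
  n1 def {c,e,g} use ∅
  n2 def {b,g} use {g}
  n3 def {c} use {c}
  n4 def {j,w} use ∅
  n5 def {c,e} use {c}
  n6 def {c,g} use {c,e}

Liveness:
  n0: in=∅ out=∅
  n1: in=∅ out={c,e,g}
  n2: in={c,g} out={c,g}
  n3: in={c,g} out={c,g}
  n4: in={c,e} out={c,e}
  n5: in={c} out=∅
  n6: in={c,e} out=∅

Conflict graph:
  b↔{c,g}
  c↔{b,e,g,j,w}
  e↔{c,g,j,w}
  g↔{b,c,e,j}
  j↔{c,e,g,w}
  w↔{c,e,j}

Registers:
  lower bound: {c,e,g,j} mutually conflict ⇒ χ ≥ 4
  assign b→r1 c→r0 e→r1 g→r2 j→r3 w→r2 — no edge inside a register ⇒ χ ≤ 4
  χ = 4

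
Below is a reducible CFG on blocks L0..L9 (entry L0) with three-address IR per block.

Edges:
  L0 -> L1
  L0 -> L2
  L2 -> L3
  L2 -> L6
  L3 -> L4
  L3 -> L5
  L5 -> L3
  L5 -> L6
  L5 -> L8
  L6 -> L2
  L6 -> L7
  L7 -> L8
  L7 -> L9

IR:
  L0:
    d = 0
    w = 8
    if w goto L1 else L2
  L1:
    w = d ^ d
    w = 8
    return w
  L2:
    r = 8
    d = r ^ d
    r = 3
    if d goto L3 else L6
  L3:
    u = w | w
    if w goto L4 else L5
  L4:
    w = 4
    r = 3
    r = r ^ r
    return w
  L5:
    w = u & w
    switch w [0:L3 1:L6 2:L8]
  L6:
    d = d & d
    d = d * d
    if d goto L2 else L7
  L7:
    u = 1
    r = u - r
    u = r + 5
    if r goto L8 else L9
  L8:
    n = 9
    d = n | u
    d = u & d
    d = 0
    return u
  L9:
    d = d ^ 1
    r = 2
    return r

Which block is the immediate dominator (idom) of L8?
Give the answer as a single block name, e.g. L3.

idom tree: L1←L0 L2←L0 L3←L2 L4←L3 L5←L3 L6←L2 L7←L6 L8←L2 L9←L7
Dom∩ at merges:
  L2: preds {L0,L6}: {L0} ∩ {L0,L2,L6} = {L0}; idom=L0
  L3: preds {L2,L5}: {L0,L2} ∩ {L0,L2,L3,L5} = {L0,L2}; idom=L2
  L6: preds {L2,L5}: {L0,L2} ∩ {L0,L2,L3,L5} = {L0,L2}; idom=L2
  L8: preds {L5,L7}: {L0,L2,L3,L5} ∩ {L0,L2,L6,L7} = {L0,L2}; idom=L2

idom(L8) = L2

Answer: L2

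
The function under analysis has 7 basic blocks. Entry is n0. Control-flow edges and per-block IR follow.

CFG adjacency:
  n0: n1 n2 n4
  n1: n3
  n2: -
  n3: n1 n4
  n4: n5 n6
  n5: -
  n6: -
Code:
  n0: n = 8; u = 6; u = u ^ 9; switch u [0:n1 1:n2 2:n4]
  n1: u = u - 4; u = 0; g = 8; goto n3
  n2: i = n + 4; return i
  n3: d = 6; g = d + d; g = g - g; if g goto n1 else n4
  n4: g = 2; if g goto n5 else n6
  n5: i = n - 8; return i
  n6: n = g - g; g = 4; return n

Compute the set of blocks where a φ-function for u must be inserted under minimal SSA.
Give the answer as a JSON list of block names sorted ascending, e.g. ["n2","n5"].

idom tree: n1←n0 n2←n0 n3←n1 n4←n0 n5←n4 n6←n4
Dom∩ at merges:
  n1: preds {n0,n3}: {n0} ∩ {n0,n1,n3} = {n0}; idom=n0
  n4: preds {n0,n3}: {n0} ∩ {n0,n1,n3} = {n0}; idom=n0

DF derivation:
  join n1 pred n0: · stop@n0
  join n1 pred n3: n3→n1 stop@n0
  join n4 pred n0: · stop@n0
  join n4 pred n3: n3→n1 stop@n0
  n0 → ∅
  n1 → {n1,n4}
  n2 → ∅
  n3 → {n1,n4}
  n4 → ∅
  n5 → ∅
  n6 → ∅

φ for u: defs {n0,n1}
  DF⁺ = {n1,n4}

Answer: ["n1", "n4"]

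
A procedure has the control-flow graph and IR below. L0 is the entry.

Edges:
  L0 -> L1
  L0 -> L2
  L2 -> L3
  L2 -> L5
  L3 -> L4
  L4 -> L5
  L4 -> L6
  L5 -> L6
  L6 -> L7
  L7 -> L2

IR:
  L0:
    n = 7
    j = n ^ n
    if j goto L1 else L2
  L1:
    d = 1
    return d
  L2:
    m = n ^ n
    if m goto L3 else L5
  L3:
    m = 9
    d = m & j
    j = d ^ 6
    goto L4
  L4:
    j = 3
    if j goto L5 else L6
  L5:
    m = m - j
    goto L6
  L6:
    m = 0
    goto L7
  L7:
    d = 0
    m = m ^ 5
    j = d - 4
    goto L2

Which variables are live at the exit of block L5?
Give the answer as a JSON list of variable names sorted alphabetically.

def/use:
  L0: def={j,n} ue=∅
  L1: def={d} ue=∅
  L2: def={m} ue={n}
  L3: def={d,j,m} ue={j}
  L4: def={j} ue=∅
  L5: def={m} ue={j,m}
  L6: def={m} ue=∅
  L7: def={d,j,m} ue={m}

Backward fixpoint:
  L0: in=∅ out={j,n}
  L1: in=∅ out=∅
  L2: in={j,n} out={j,m,n}
  L3: in={j,n} out={m,n}
  L4: in={m,n} out={j,m,n}
  L5: in={j,m,n} out={n}
  L6: in={n} out={m,n}
  L7: in={m,n} out={j,n}

live-out(L5) = ["n"]

Answer: ["n"]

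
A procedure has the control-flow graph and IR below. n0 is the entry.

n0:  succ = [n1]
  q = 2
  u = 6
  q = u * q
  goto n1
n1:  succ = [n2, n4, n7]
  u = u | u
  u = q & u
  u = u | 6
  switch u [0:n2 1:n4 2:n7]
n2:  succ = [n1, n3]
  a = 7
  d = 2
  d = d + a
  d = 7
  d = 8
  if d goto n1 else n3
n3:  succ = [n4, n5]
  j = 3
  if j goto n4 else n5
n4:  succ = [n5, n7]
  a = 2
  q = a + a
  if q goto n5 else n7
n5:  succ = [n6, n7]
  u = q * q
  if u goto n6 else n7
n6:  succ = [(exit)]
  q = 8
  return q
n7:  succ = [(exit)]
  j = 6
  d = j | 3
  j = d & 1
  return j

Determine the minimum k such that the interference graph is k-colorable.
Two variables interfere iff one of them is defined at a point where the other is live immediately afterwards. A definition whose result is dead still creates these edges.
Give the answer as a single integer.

Answer: 4

Analysis:
Per-block:
  n0: {q,u} / ∅
  n1: {u} / {q,u}
  n2: {a,d} / ∅
  n3: {j} / ∅
  n4: {a,q} / ∅
  n5: {u} / {q}
  n6: {q} / ∅
  n7: {d,j} / ∅

Liveness:
  n0: in=∅ out={q,u}
  n1: in={q,u} out={q,u}
  n2: in={q,u} out={q,u}
  n3: in={q} out={q}
  n4: in=∅ out={q}
  n5: in={q} out=∅
  n6: in=∅ out=∅
  n7: in=∅ out=∅

Interference:
  a↔{d,q,u}
  d↔{a,q,u}
  j↔{q}
  q↔{a,d,j,u}
  u↔{a,d,q}

Chromatic number:
  lower bound: {a,d,q,u} mutually conflict ⇒ χ ≥ 4
  assign a→r1 d→r2 j→r1 q→r0 u→r3 — no edge inside a register ⇒ χ ≤ 4
  χ = 4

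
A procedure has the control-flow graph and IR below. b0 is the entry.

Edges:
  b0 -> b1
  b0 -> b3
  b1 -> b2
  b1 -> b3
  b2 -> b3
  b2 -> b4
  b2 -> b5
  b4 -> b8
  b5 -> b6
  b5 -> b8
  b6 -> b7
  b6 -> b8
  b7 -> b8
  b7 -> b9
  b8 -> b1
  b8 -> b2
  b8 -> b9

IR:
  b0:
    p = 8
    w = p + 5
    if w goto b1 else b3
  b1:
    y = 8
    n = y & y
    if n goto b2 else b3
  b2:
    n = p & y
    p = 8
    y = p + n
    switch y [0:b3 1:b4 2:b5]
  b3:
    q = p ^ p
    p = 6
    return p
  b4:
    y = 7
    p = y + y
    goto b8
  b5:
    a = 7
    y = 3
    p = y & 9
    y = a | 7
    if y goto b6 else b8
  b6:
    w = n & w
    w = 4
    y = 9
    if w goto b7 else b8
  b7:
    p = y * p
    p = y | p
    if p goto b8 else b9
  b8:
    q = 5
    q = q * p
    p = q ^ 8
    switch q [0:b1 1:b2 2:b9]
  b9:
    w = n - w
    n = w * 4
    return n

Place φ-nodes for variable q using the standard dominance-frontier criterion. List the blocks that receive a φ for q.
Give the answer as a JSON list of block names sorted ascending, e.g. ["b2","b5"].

idom tree: b1←b0 b2←b1 b3←b0 b4←b2 b5←b2 b6←b5 b7←b6 b8←b2 b9←b2
Dom at joins:
  b1: preds {b0,b8}: {b0} ∩ {b0,b1,b2,b8} = {b0}; idom=b0
  b2: preds {b1,b8}: {b0,b1} ∩ {b0,b1,b2,b8} = {b0,b1}; idom=b1
  b3: preds {b0,b1,b2}: {b0} ∩ {b0,b1} ∩ {b0,b1,b2} = {b0}; idom=b0
  b8: preds {b4,b5,b6,b7}: {b0,b1,b2,b4} ∩ {b0,b1,b2,b5} ∩ {b0,b1,b2,b5,b6} ∩ {b0,b1,b2,b5,b6,b7} = {b0,b1,b2}; idom=b2
  b9: preds {b7,b8}: {b0,b1,b2,b5,b6,b7} ∩ {b0,b1,b2,b8} = {b0,b1,b2}; idom=b2

DF walk-up:
  join b1 pred b0: · stop@b0
  join b1 pred b8: b8→b2→b1 stop@b0
  join b2 pred b1: · stop@b1
  join b2 pred b8: b8→b2 stop@b1
  join b3 pred b0: · stop@b0
  join b3 pred b1: b1 stop@b0
  join b3 pred b2: b2→b1 stop@b0
  join b8 pred b4: b4 stop@b2
  join b8 pred b5: b5 stop@b2
  join b8 pred b6: b6→b5 stop@b2
  join b8 pred b7: b7→b6→b5 stop@b2
  join b9 pred b7: b7→b6→b5 stop@b2
  join b9 pred b8: b8 stop@b2
  DF(b0)=∅
  DF(b1)={b1,b3}
  DF(b2)={b1,b2,b3}
  DF(b3)=∅
  DF(b4)={b8}
  DF(b5)={b8,b9}
  DF(b6)={b8,b9}
  DF(b7)={b8,b9}
  DF(b8)={b1,b2,b9}
  DF(b9)=∅

φ for q: defs {b3,b8}
  DF⁺ = {b1,b2,b3,b9}

Answer: ["b1", "b2", "b3", "b9"]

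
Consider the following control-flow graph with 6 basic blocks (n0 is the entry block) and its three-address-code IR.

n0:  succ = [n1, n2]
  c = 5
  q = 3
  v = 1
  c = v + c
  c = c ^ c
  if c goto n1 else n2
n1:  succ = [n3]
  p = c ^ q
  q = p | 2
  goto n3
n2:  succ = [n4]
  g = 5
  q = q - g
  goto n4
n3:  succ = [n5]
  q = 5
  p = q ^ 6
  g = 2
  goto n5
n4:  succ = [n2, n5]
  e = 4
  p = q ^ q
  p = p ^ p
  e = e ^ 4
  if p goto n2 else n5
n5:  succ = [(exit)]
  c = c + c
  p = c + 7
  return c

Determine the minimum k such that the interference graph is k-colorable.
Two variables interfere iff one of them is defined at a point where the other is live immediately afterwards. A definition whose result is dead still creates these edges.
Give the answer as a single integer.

def/use:
  n0 def {c,q,v} use ∅
  n1 def {p,q} use {c,q}
  n2 def {g,q} use {q}
  n3 def {g,p,q} use ∅
  n4 def {e,p} use {q}
  n5 def {c,p} use {c}

Live sets:
  live n0: ∅→{c,q}
  live n1: {c,q}→{c}
  live n2: {c,q}→{c,q}
  live n3: {c}→{c}
  live n4: {c,q}→{c,q}
  live n5: {c}→∅

Interference:
  c: {e,g,p,q,v}
  e: {c,p,q}
  g: {c,q}
  p: {c,e,q}
  q: {c,e,g,p,v}
  v: {c,q}

Colouring:
  clique {c,e,p,q} ⇒ need ≥ 4
  assign c→R0 e→R2 g→R2 p→R3 q→R1 v→R2 — no edge inside a register ⇒ χ ≤ 4
  χ = 4

Answer: 4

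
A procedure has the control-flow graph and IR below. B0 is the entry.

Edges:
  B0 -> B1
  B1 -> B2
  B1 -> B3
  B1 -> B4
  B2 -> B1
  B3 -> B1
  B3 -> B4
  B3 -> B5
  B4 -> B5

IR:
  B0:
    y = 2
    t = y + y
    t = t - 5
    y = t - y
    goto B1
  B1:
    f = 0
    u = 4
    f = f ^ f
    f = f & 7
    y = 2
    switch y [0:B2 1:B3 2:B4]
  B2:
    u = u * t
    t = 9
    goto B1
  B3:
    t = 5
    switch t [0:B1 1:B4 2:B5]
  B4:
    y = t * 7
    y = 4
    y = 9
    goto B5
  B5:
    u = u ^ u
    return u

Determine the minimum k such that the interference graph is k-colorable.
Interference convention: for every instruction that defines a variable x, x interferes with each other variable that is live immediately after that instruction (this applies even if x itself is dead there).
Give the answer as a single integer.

Block summaries:
  B0: {t,y} / ∅
  B1: {f,u,y} / ∅
  B2: {t,u} / {t,u}
  B3: {t} / ∅
  B4: {y} / {t}
  B5: {u} / {u}

Liveness:
  B0: in=∅ out={t}
  B1: in={t} out={t,u}
  B2: in={t,u} out={t}
  B3: in={u} out={t,u}
  B4: in={t,u} out={u}
  B5: in={u} out=∅

Interfere edges:
  f — {t,u}
  t — {f,u,y}
  u — {f,t,y}
  y — {t,u}

Registers:
  lower bound: {f,t,u} mutually conflict ⇒ χ ≥ 3
  assign f→r2 t→r0 u→r1 y→r2 — no edge inside a register ⇒ χ ≤ 3
  χ = 3

Answer: 3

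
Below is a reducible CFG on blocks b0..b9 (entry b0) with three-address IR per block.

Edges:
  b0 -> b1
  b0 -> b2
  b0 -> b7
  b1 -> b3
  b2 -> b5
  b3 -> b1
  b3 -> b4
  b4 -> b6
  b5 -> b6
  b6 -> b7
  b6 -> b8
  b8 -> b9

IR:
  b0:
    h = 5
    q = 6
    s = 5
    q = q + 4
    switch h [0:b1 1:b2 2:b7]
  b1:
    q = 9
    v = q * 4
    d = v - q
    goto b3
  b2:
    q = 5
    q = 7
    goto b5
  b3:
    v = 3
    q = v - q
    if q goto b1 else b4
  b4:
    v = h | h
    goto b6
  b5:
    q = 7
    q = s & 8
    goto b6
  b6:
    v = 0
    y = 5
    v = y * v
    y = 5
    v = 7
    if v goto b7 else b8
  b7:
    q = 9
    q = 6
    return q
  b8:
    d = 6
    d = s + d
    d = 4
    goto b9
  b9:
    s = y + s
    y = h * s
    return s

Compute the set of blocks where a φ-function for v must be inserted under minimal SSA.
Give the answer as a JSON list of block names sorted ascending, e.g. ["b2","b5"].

Answer: ["b1", "b6", "b7"]

Working:
idom tree: b1←b0 b2←b0 b3←b1 b4←b3 b5←b2 b6←b0 b7←b0 b8←b6 b9←b8
Join-block Dom:
  b1: preds {b0,b3}: {b0} ∩ {b0,b1,b3} = {b0}; idom=b0
  b6: preds {b4,b5}: {b0,b1,b3,b4} ∩ {b0,b2,b5} = {b0}; idom=b0
  b7: preds {b0,b6}: {b0} ∩ {b0,b6} = {b0}; idom=b0

DF walk-up:
  join b1 pred b0: · stop@b0
  join b1 pred b3: b3→b1 stop@b0
  join b6 pred b4: b4→b3→b1 stop@b0
  join b6 pred b5: b5→b2 stop@b0
  join b7 pred b0: · stop@b0
  join b7 pred b6: b6 stop@b0
  DF(b0)=∅
  DF(b1)={b1,b6}
  DF(b2)={b6}
  DF(b3)={b1,b6}
  DF(b4)={b6}
  DF(b5)={b6}
  DF(b6)={b7}
  DF(b7)=∅
  DF(b8)=∅
  DF(b9)=∅

φ for v: defs {b1,b3,b4,b6}
  DF⁺ = {b1,b6,b7}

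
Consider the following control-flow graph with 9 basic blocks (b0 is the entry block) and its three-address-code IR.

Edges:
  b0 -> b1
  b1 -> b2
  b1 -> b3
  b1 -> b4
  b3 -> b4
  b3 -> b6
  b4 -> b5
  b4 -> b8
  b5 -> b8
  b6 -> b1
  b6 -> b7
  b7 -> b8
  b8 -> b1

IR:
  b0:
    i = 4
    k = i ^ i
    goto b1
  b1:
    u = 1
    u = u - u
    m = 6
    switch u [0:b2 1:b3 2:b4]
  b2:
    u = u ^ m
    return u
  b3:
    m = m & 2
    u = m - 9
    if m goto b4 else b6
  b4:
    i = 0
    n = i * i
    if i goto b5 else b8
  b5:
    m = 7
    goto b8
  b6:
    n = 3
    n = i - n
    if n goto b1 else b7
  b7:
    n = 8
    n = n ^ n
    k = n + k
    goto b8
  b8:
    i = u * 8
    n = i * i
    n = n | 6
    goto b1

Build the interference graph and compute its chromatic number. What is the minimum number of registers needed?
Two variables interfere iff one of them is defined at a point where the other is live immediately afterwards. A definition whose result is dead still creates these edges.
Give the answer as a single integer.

Answer: 4

Analysis:
Per-block:
  b0 def {i,k} use ∅
  b1 def {m,u} use ∅
  b2 def {u} use {m,u}
  b3 def {m,u} use {m}
  b4 def {i,n} use ∅
  b5 def {m} use ∅
  b6 def {n} use {i}
  b7 def {k,n} use {k}
  b8 def {i,n} use {u}

Backward fixpoint:
  b0 li=∅ lo={i,k}
  b1 li={i,k} lo={i,k,m,u}
  b2 li={m,u} lo=∅
  b3 li={i,k,m} lo={i,k,u}
  b4 li={k,u} lo={k,u}
  b5 li={k,u} lo={k,u}
  b6 li={i,k,u} lo={i,k,u}
  b7 li={k,u} lo={k,u}
  b8 li={k,u} lo={i,k}

Interference:
  i — {k,m,n,u}
  k — {i,m,n,u}
  m — {i,k,u}
  n — {i,k,u}
  u — {i,k,m,n}

Registers:
  lower bound: {i,k,m,u} mutually conflict ⇒ χ ≥ 4
  4-colouring: R0={i}  R1={k}  R2={u}  R3={m,n}
  χ = 4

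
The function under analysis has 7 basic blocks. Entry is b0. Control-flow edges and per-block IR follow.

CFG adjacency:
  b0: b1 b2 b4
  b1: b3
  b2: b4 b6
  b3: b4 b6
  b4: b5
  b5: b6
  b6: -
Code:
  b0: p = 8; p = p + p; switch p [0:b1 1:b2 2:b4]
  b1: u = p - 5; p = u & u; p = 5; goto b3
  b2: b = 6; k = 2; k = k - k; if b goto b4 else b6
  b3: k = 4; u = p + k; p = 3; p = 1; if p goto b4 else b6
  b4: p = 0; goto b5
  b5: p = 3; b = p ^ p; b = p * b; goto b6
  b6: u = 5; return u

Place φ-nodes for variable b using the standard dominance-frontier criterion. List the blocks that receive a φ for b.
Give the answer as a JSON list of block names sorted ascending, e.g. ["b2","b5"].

Answer: ["b4", "b6"]

Working:
idom tree: b1←b0 b2←b0 b3←b1 b4←b0 b5←b4 b6←b0
Dom∩ at merges:
  b4: preds {b0,b2,b3}: {b0} ∩ {b0,b2} ∩ {b0,b1,b3} = {b0}; idom=b0
  b6: preds {b2,b3,b5}: {b0,b2} ∩ {b0,b1,b3} ∩ {b0,b4,b5} = {b0}; idom=b0

Frontier:
  b4←b0: walk · to b0
  b4←b2: walk b2 to b0
  b4←b3: walk b3→b1 to b0
  b6←b2: walk b2 to b0
  b6←b3: walk b3→b1 to b0
  b6←b5: walk b5→b4 to b0
  b0 → ∅
  b1 → {b4,b6}
  b2 → {b4,b6}
  b3 → {b4,b6}
  b4 → {b6}
  b5 → {b6}
  b6 → ∅

φ for b: defs {b2,b5}
  DF⁺ = {b4,b6}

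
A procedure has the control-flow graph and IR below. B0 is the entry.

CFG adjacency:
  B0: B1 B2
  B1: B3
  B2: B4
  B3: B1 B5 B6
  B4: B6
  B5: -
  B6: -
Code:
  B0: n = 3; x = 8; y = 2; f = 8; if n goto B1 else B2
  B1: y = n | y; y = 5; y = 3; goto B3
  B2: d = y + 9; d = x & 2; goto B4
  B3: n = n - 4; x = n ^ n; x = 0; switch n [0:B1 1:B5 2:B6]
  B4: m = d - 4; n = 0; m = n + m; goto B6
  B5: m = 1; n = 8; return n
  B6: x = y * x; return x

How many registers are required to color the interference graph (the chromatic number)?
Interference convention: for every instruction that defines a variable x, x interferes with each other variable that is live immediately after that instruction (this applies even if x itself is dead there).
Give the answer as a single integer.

Answer: 4

Derivation:
Per-block:
  B0: def={f,n,x,y} ue=∅
  B1: def={y} ue={n,y}
  B2: def={d} ue={x,y}
  B3: def={n,x} ue={n}
  B4: def={m,n} ue={d}
  B5: def={m,n} ue=∅
  B6: def={x} ue={x,y}

Liveness:
  B0: in=∅ out={n,x,y}
  B1: in={n,y} out={n,y}
  B2: in={x,y} out={d,x,y}
  B3: in={n,y} out={n,x,y}
  B4: in={d,x,y} out={x,y}
  B5: in=∅ out=∅
  B6: in={x,y} out=∅

Interfere edges:
  d — {x,y}
  f — {n,x,y}
  m — {n,x,y}
  n — {f,m,x,y}
  x — {d,f,m,n,y}
  y — {d,f,m,n,x}

Registers:
  {f,n,x,y} pairwise interfere (4-clique) ⇒ χ ≥ 4
  assign d→r2 f→r3 m→r3 n→r2 x→r0 y→r1 — no edge inside a register ⇒ χ ≤ 4
  χ = 4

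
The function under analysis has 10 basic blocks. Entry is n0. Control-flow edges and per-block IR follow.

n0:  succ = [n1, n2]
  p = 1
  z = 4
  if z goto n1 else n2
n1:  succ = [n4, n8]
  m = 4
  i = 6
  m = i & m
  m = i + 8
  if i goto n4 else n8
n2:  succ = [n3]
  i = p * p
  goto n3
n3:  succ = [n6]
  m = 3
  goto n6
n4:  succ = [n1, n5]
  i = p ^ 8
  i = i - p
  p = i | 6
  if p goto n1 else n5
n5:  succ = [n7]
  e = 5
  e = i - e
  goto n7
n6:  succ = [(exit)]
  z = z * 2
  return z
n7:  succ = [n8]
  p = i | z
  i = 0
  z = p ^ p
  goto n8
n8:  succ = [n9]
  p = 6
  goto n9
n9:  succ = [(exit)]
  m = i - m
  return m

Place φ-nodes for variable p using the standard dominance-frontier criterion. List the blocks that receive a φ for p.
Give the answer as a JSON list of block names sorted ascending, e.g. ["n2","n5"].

Answer: ["n1", "n8"]

Derivation:
idom tree: n1←n0 n2←n0 n3←n2 n4←n1 n5←n4 n6←n3 n7←n5 n8←n1 n9←n8
Dom at joins:
  n1: preds {n0,n4}: {n0} ∩ {n0,n1,n4} = {n0}; idom=n0
  n8: preds {n1,n7}: {n0,n1} ∩ {n0,n1,n4,n5,n7} = {n0,n1}; idom=n1

DF walk-up:
  join n1 pred n0: · stop@n0
  join n1 pred n4: n4→n1 stop@n0
  join n8 pred n1: · stop@n1
  join n8 pred n7: n7→n5→n4 stop@n1
  DF(n0)=∅
  DF(n1)={n1}
  DF(n2)=∅
  DF(n3)=∅
  DF(n4)={n1,n8}
  DF(n5)={n8}
  DF(n6)=∅
  DF(n7)={n8}
  DF(n8)=∅
  DF(n9)=∅

φ for p: defs {n0,n4,n7,n8}
  DF⁺ = {n1,n8}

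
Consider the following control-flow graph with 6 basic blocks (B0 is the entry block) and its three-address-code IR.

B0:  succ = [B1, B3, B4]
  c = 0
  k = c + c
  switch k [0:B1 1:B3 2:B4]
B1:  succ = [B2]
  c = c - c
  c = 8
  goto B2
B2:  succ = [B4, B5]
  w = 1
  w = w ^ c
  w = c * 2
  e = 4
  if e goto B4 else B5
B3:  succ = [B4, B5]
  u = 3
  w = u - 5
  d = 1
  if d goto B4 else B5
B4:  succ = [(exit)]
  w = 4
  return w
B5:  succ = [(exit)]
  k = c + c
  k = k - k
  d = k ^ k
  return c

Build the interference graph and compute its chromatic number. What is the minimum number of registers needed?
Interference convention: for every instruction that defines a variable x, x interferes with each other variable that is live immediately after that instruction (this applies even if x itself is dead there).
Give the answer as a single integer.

Answer: 2

Derivation:
Block summaries:
  B0: def={c,k} ue=∅
  B1: def={c} ue={c}
  B2: def={e,w} ue={c}
  B3: def={d,u,w} ue=∅
  B4: def={w} ue=∅
  B5: def={d,k} ue={c}

Live sets:
  B0: in=∅ out={c}
  B1: in={c} out={c}
  B2: in={c} out={c}
  B3: in={c} out={c}
  B4: in=∅ out=∅
  B5: in={c} out=∅

Interference:
  c — {d,e,k,u,w}
  d — {c}
  e — {c}
  k — {c}
  u — {c}
  w — {c}

Registers:
  {c,d} pairwise interfere (2-clique) ⇒ χ ≥ 2
  assign c→R0 d→R1 e→R1 k→R1 u→R1 w→R1 — no edge inside a register ⇒ χ ≤ 2
  χ = 2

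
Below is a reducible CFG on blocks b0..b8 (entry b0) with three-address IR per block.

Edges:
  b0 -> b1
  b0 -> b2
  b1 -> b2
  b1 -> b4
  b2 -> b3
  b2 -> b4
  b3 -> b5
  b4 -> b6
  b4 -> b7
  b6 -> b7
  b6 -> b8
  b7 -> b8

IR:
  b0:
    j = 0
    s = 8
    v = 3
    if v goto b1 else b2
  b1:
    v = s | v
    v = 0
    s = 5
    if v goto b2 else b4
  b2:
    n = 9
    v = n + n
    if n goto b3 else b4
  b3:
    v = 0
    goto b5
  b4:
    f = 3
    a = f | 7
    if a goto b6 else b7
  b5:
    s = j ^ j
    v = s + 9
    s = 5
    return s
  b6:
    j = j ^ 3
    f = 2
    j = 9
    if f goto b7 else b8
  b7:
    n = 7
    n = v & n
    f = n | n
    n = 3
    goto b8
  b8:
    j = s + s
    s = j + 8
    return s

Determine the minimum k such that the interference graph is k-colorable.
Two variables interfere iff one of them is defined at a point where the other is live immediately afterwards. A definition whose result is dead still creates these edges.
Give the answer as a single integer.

Answer: 4

Working:
Block summaries:
  b0: {j,s,v} / ∅
  b1: {s,v} / {s,v}
  b2: {n,v} / ∅
  b3: {v} / ∅
  b4: {a,f} / ∅
  b5: {s,v} / {j}
  b6: {f,j} / {j}
  b7: {f,n} / {v}
  b8: {j,s} / {s}

Live sets:
  b0 li=∅ lo={j,s,v}
  b1 li={j,s,v} lo={j,s,v}
  b2 li={j,s} lo={j,s,v}
  b3 li={j} lo={j}
  b4 li={j,s,v} lo={j,s,v}
  b5 li={j} lo=∅
  b6 li={j,s,v} lo={s,v}
  b7 li={s,v} lo={s}
  b8 li={s} lo=∅

Interference:
  a — {j,s,v}
  f — {j,s,v}
  j — {a,f,n,s,v}
  n — {j,s,v}
  s — {a,f,j,n,v}
  v — {a,f,j,n,s}

Registers:
  {a,j,s,v} pairwise interfere (4-clique) ⇒ χ ≥ 4
  assign a→r3 f→r3 j→r0 n→r3 s→r1 v→r2 — no edge inside a register ⇒ χ ≤ 4
  χ = 4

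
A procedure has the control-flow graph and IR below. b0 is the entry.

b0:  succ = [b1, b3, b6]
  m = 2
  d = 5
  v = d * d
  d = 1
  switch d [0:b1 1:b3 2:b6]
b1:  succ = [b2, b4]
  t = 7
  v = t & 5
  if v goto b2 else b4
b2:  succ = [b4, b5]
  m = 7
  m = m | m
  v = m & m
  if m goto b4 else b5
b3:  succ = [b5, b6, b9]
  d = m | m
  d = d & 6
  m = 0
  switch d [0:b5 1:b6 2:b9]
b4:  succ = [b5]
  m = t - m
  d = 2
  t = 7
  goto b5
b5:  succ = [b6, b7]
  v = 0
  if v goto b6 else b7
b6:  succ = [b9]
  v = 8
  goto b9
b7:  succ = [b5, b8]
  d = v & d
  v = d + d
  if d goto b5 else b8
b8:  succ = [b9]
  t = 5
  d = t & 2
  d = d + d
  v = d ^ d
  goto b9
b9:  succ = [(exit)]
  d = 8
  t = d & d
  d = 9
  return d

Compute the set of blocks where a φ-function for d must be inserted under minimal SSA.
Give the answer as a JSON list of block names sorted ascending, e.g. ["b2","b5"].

Answer: ["b5", "b6", "b9"]

Working:
idom tree: b1←b0 b2←b1 b3←b0 b4←b1 b5←b0 b6←b0 b7←b5 b8←b7 b9←b0
Join-block Dom:
  b4: preds {b1,b2}: {b0,b1} ∩ {b0,b1,b2} = {b0,b1}; idom=b1
  b5: preds {b2,b3,b4,b7}: {b0,b1,b2} ∩ {b0,b3} ∩ {b0,b1,b4} ∩ {b0,b5,b7} = {b0}; idom=b0
  b6: preds {b0,b3,b5}: {b0} ∩ {b0,b3} ∩ {b0,b5} = {b0}; idom=b0
  b9: preds {b3,b6,b8}: {b0,b3} ∩ {b0,b6} ∩ {b0,b5,b7,b8} = {b0}; idom=b0

DF walk-up:
  b4←b1: walk · to b1
  b4←b2: walk b2 to b1
  b5←b2: walk b2→b1 to b0
  b5←b3: walk b3 to b0
  b5←b4: walk b4→b1 to b0
  b5←b7: walk b7→b5 to b0
  b6←b0: walk · to b0
  b6←b3: walk b3 to b0
  b6←b5: walk b5 to b0
  b9←b3: walk b3 to b0
  b9←b6: walk b6 to b0
  b9←b8: walk b8→b7→b5 to b0
  b0: DF=∅
  b1: DF={b5}
  b2: DF={b4,b5}
  b3: DF={b5,b6,b9}
  b4: DF={b5}
  b5: DF={b5,b6,b9}
  b6: DF={b9}
  b7: DF={b5,b9}
  b8: DF={b9}
  b9: DF=∅

φ for d: defs {b0,b3,b4,b7,b8,b9}
  DF⁺ = {b5,b6,b9}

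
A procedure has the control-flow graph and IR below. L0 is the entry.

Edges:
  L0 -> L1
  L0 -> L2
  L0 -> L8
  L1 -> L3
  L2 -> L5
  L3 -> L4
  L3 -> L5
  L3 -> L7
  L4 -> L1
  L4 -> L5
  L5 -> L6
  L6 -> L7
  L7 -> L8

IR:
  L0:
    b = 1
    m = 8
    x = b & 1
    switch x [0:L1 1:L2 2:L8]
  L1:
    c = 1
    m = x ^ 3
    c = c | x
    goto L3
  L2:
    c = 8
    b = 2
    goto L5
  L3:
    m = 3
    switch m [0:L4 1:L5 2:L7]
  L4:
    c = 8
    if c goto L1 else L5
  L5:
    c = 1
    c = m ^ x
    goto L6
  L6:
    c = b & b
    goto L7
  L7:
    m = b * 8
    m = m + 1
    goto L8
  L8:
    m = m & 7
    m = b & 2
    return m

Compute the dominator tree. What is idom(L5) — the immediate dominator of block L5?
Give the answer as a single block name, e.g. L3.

idom tree: L1←L0 L2←L0 L3←L1 L4←L3 L5←L0 L6←L5 L7←L0 L8←L0
Dom∩ at merges:
  L1: preds {L0,L4}: {L0} ∩ {L0,L1,L3,L4} = {L0}; idom=L0
  L5: preds {L2,L3,L4}: {L0,L2} ∩ {L0,L1,L3} ∩ {L0,L1,L3,L4} = {L0}; idom=L0
  L7: preds {L3,L6}: {L0,L1,L3} ∩ {L0,L5,L6} = {L0}; idom=L0
  L8: preds {L0,L7}: {L0} ∩ {L0,L7} = {L0}; idom=L0

idom(L5) = L0

Answer: L0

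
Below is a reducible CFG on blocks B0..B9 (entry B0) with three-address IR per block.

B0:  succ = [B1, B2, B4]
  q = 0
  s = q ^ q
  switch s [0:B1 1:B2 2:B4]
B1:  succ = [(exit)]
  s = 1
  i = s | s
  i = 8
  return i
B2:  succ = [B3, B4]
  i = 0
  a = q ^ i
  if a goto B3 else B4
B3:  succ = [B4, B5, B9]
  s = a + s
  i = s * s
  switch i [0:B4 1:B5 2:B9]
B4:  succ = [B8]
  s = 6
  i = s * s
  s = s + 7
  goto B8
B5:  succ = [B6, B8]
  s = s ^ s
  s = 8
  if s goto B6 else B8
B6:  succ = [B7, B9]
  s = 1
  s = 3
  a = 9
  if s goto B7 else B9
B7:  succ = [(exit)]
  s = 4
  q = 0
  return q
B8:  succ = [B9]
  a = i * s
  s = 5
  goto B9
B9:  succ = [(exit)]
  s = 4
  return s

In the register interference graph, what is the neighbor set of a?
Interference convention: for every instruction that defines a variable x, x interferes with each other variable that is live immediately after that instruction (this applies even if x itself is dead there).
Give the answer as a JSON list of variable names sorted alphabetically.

Block summaries:
  B0: {q,s} / ∅
  B1: {i,s} / ∅
  B2: {a,i} / {q}
  B3: {i,s} / {a,s}
  B4: {i,s} / ∅
  B5: {s} / {s}
  B6: {a,s} / ∅
  B7: {q,s} / ∅
  B8: {a,s} / {i,s}
  B9: {s} / ∅

Liveness:
  B0 li=∅ lo={q,s}
  B1 li=∅ lo=∅
  B2 li={q,s} lo={a,s}
  B3 li={a,s} lo={i,s}
  B4 li=∅ lo={i,s}
  B5 li={i,s} lo={i,s}
  B6 li=∅ lo=∅
  B7 li=∅ lo=∅
  B8 li={i,s} lo=∅
  B9 li=∅ lo=∅

Interfere edges:
  a — {s}
  i — {q,s}
  q — {i,s}
  s — {a,i,q}

N(a) = ["s"]

Answer: ["s"]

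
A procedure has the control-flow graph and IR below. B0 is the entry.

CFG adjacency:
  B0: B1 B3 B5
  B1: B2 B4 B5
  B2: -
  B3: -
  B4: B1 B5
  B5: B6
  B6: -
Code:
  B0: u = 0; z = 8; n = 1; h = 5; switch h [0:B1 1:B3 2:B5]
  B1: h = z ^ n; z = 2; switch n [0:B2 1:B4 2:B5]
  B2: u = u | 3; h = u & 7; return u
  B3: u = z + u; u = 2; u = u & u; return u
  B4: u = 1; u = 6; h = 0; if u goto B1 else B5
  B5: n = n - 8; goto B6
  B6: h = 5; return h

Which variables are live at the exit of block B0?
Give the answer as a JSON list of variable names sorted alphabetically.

Block summaries:
  B0: def={h,n,u,z} ue=∅
  B1: def={h,z} ue={n,z}
  B2: def={h,u} ue={u}
  B3: def={u} ue={u,z}
  B4: def={h,u} ue=∅
  B5: def={n} ue={n}
  B6: def={h} ue=∅

Live sets:
  B0 li=∅ lo={n,u,z}
  B1 li={n,u,z} lo={n,u,z}
  B2 li={u} lo=∅
  B3 li={u,z} lo=∅
  B4 li={n,z} lo={n,u,z}
  B5 li={n} lo=∅
  B6 li=∅ lo=∅

live-out(B0) = ["n", "u", "z"]

Answer: ["n", "u", "z"]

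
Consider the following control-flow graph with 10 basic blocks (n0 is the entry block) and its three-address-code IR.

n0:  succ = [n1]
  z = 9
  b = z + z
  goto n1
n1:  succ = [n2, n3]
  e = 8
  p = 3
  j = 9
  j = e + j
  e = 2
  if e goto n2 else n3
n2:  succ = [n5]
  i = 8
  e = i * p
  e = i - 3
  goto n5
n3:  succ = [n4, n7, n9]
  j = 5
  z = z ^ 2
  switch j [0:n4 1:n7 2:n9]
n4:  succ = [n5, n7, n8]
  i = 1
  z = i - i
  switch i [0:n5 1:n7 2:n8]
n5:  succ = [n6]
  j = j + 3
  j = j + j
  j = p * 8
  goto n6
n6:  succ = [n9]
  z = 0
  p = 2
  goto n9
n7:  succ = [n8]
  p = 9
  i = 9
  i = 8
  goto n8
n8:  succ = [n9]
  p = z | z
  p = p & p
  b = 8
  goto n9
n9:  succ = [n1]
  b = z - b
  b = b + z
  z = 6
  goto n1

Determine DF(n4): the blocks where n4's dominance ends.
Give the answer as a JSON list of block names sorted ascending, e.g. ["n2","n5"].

idom tree: n1←n0 n2←n1 n3←n1 n4←n3 n5←n1 n6←n5 n7←n3 n8←n3 n9←n1
Join-block Dom:
  n1: preds {n0,n9}: {n0} ∩ {n0,n1,n9} = {n0}; idom=n0
  n5: preds {n2,n4}: {n0,n1,n2} ∩ {n0,n1,n3,n4} = {n0,n1}; idom=n1
  n7: preds {n3,n4}: {n0,n1,n3} ∩ {n0,n1,n3,n4} = {n0,n1,n3}; idom=n3
  n8: preds {n4,n7}: {n0,n1,n3,n4} ∩ {n0,n1,n3,n7} = {n0,n1,n3}; idom=n3
  n9: preds {n3,n6,n8}: {n0,n1,n3} ∩ {n0,n1,n5,n6} ∩ {n0,n1,n3,n8} = {n0,n1}; idom=n1

DF derivation:
  n1←n0: walk · to n0
  n1←n9: walk n9→n1 to n0
  n5←n2: walk n2 to n1
  n5←n4: walk n4→n3 to n1
  n7←n3: walk · to n3
  n7←n4: walk n4 to n3
  n8←n4: walk n4 to n3
  n8←n7: walk n7 to n3
  n9←n3: walk n3 to n1
  n9←n6: walk n6→n5 to n1
  n9←n8: walk n8→n3 to n1
  DF(n0)=∅
  DF(n1)={n1}
  DF(n2)={n5}
  DF(n3)={n5,n9}
  DF(n4)={n5,n7,n8}
  DF(n5)={n9}
  DF(n6)={n9}
  DF(n7)={n8}
  DF(n8)={n9}
  DF(n9)={n1}

DF(n4) = ["n5", "n7", "n8"]

Answer: ["n5", "n7", "n8"]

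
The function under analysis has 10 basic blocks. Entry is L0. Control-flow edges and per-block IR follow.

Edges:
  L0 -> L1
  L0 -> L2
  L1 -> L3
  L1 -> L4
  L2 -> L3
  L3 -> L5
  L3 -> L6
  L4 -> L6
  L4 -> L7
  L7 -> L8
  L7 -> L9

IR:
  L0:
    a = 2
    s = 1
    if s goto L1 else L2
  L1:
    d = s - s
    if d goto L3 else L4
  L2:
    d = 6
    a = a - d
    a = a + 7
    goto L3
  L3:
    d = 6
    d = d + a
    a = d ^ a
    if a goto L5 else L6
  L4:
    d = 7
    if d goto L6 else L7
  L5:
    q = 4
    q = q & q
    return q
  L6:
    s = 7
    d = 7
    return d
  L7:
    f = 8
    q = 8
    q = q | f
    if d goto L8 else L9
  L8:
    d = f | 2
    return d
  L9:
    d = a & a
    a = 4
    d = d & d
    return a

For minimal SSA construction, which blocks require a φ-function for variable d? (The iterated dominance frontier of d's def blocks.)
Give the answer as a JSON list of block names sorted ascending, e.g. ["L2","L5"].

idom tree: L1←L0 L2←L0 L3←L0 L4←L1 L5←L3 L6←L0 L7←L4 L8←L7 L9←L7
Dom at joins:
  L3: preds {L1,L2}: {L0,L1} ∩ {L0,L2} = {L0}; idom=L0
  L6: preds {L3,L4}: {L0,L3} ∩ {L0,L1,L4} = {L0}; idom=L0

DF derivation:
  L3←L1: walk L1 to L0
  L3←L2: walk L2 to L0
  L6←L3: walk L3 to L0
  L6←L4: walk L4→L1 to L0
  L0 → ∅
  L1 → {L3,L6}
  L2 → {L3}
  L3 → {L6}
  L4 → {L6}
  L5 → ∅
  L6 → ∅
  L7 → ∅
  L8 → ∅
  L9 → ∅

φ for d: defs {L1,L2,L3,L4,L6,L8,L9}
  DF⁺ = {L3,L6}

Answer: ["L3", "L6"]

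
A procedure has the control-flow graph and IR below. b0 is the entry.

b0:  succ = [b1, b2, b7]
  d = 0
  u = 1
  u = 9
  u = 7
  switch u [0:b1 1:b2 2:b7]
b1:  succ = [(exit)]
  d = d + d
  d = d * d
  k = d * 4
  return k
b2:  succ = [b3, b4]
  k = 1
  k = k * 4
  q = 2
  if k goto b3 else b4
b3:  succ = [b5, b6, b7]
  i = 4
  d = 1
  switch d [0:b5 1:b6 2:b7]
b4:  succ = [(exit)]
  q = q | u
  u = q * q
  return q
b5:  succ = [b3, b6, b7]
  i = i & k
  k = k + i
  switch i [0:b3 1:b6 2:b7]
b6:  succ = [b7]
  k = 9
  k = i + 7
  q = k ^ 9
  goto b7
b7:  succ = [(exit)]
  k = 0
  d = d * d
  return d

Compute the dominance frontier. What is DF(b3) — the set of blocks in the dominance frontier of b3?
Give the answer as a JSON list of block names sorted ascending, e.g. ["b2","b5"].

idom tree: b1←b0 b2←b0 b3←b2 b4←b2 b5←b3 b6←b3 b7←b0
Join-block Dom:
  b3: preds {b2,b5}: {b0,b2} ∩ {b0,b2,b3,b5} = {b0,b2}; idom=b2
  b6: preds {b3,b5}: {b0,b2,b3} ∩ {b0,b2,b3,b5} = {b0,b2,b3}; idom=b3
  b7: preds {b0,b3,b5,b6}: {b0} ∩ {b0,b2,b3} ∩ {b0,b2,b3,b5} ∩ {b0,b2,b3,b6} = {b0}; idom=b0

DF derivation:
  join b3 pred b2: · stop@b2
  join b3 pred b5: b5→b3 stop@b2
  join b6 pred b3: · stop@b3
  join b6 pred b5: b5 stop@b3
  join b7 pred b0: · stop@b0
  join b7 pred b3: b3→b2 stop@b0
  join b7 pred b5: b5→b3→b2 stop@b0
  join b7 pred b6: b6→b3→b2 stop@b0
  b0 → ∅
  b1 → ∅
  b2 → {b7}
  b3 → {b3,b7}
  b4 → ∅
  b5 → {b3,b6,b7}
  b6 → {b7}
  b7 → ∅

DF(b3) = ["b3", "b7"]

Answer: ["b3", "b7"]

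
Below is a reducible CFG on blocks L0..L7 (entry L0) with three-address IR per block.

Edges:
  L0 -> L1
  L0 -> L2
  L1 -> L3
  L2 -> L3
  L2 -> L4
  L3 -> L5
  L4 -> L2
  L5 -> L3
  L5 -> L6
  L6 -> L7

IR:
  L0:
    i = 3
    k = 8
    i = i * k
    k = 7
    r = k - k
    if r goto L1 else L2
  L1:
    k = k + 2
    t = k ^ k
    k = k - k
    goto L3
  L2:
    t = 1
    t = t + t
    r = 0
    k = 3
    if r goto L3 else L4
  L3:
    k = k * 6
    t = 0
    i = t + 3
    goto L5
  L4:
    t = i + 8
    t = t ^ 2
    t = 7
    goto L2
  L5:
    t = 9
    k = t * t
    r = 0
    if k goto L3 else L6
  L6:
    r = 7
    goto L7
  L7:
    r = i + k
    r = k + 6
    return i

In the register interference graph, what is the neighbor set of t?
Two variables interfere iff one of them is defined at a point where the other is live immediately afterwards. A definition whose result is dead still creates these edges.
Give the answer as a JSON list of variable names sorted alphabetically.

Answer: ["i", "k"]

Analysis:
Per-block:
  L0: def={i,k,r} ue=∅
  L1: def={k,t} ue={k}
  L2: def={k,r,t} ue=∅
  L3: def={i,k,t} ue={k}
  L4: def={t} ue={i}
  L5: def={k,r,t} ue=∅
  L6: def={r} ue=∅
  L7: def={r} ue={i,k}

Liveness:
  L0: in=∅ out={i,k}
  L1: in={k} out={k}
  L2: in={i} out={i,k}
  L3: in={k} out={i}
  L4: in={i} out={i}
  L5: in={i} out={i,k}
  L6: in={i,k} out={i,k}
  L7: in={i,k} out=∅

Conflict graph:
  i: {k,r,t}
  k: {i,r,t}
  r: {i,k}
  t: {i,k}

N(t) = ["i", "k"]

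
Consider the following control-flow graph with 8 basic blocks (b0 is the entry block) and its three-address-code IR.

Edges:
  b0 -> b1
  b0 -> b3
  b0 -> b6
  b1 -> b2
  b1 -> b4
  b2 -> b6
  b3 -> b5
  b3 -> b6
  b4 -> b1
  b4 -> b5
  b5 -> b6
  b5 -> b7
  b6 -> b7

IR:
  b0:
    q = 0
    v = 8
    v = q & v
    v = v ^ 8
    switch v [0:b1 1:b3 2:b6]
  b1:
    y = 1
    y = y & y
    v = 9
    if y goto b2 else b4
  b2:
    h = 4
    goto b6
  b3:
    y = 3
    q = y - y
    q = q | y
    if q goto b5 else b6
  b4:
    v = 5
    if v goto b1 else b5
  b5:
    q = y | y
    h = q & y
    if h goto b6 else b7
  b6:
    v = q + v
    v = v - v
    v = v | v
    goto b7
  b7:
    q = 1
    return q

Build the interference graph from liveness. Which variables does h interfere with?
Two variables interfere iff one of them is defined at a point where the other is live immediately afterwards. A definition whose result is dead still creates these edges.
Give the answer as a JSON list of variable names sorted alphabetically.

Per-block:
  b0: def={q,v} ue=∅
  b1: def={v,y} ue=∅
  b2: def={h} ue=∅
  b3: def={q,y} ue=∅
  b4: def={v} ue=∅
  b5: def={h,q} ue={y}
  b6: def={v} ue={q,v}
  b7: def={q} ue=∅

Backward fixpoint:
  b0: in=∅ out={q,v}
  b1: in={q} out={q,v,y}
  b2: in={q,v} out={q,v}
  b3: in={v} out={q,v,y}
  b4: in={q,y} out={q,v,y}
  b5: in={v,y} out={q,v}
  b6: in={q,v} out=∅
  b7: in=∅ out=∅

Conflict graph:
  h↔{q,v}
  q↔{h,v,y}
  v↔{h,q,y}
  y↔{q,v}

N(h) = ["q", "v"]

Answer: ["q", "v"]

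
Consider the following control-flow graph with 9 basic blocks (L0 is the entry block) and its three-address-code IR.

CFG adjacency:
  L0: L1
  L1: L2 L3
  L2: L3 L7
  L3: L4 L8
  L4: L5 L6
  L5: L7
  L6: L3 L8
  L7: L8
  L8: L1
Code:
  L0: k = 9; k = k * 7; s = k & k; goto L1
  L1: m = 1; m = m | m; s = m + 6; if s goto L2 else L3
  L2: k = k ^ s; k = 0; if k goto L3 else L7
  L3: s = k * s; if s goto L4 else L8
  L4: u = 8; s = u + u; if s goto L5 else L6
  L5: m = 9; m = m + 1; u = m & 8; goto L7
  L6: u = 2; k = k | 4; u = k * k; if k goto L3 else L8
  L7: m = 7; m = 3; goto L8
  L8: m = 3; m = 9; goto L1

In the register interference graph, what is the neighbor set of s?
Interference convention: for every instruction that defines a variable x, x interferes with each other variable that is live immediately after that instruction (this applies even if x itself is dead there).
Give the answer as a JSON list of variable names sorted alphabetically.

Answer: ["k", "u"]

Working:
def/use:
  L0 def {k,s} use ∅
  L1 def {m,s} use ∅
  L2 def {k} use {k,s}
  L3 def {s} use {k,s}
  L4 def {s,u} use ∅
  L5 def {m,u} use ∅
  L6 def {k,u} use {k}
  L7 def {m} use ∅
  L8 def {m} use ∅

Liveness:
  live L0: ∅→{k}
  live L1: {k}→{k,s}
  live L2: {k,s}→{k,s}
  live L3: {k,s}→{k}
  live L4: {k}→{k,s}
  live L5: {k}→{k}
  live L6: {k,s}→{k,s}
  live L7: {k}→{k}
  live L8: {k}→{k}

Conflict graph:
  k↔{m,s,u}
  m↔{k}
  s↔{k,u}
  u↔{k,s}

N(s) = ["k", "u"]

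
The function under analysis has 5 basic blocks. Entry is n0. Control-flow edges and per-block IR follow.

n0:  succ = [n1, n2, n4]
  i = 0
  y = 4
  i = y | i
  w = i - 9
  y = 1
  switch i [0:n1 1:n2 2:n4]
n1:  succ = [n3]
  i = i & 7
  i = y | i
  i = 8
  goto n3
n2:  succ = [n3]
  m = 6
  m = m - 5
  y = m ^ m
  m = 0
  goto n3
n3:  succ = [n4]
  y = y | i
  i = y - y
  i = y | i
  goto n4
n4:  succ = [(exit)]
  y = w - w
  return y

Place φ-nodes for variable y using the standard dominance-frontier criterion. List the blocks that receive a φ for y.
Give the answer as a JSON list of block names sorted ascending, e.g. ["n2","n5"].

Answer: ["n3", "n4"]

Working:
idom tree: n1←n0 n2←n0 n3←n0 n4←n0
Dom at joins:
  n3: preds {n1,n2}: {n0,n1} ∩ {n0,n2} = {n0}; idom=n0
  n4: preds {n0,n3}: {n0} ∩ {n0,n3} = {n0}; idom=n0

Frontier:
  join n3 pred n1: n1 stop@n0
  join n3 pred n2: n2 stop@n0
  join n4 pred n0: · stop@n0
  join n4 pred n3: n3 stop@n0
  n0: DF=∅
  n1: DF={n3}
  n2: DF={n3}
  n3: DF={n4}
  n4: DF=∅

φ for y: defs {n0,n2,n3,n4}
  DF⁺ = {n3,n4}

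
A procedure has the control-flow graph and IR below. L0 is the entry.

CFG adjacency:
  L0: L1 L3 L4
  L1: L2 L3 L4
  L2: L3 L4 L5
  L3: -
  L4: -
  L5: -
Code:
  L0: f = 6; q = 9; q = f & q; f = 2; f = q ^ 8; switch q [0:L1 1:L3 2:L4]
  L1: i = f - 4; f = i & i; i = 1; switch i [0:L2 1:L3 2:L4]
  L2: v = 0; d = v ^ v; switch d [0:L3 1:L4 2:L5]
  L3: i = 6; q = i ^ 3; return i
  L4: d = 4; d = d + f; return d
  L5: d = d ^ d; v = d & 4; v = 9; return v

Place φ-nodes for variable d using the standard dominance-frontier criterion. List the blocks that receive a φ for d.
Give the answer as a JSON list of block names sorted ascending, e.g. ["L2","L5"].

Answer: ["L3", "L4"]

Analysis:
idom tree: L1←L0 L2←L1 L3←L0 L4←L0 L5←L2
Dom at joins:
  L3: preds {L0,L1,L2}: {L0} ∩ {L0,L1} ∩ {L0,L1,L2} = {L0}; idom=L0
  L4: preds {L0,L1,L2}: {L0} ∩ {L0,L1} ∩ {L0,L1,L2} = {L0}; idom=L0

Frontier:
  L3←L0: walk · to L0
  L3←L1: walk L1 to L0
  L3←L2: walk L2→L1 to L0
  L4←L0: walk · to L0
  L4←L1: walk L1 to L0
  L4←L2: walk L2→L1 to L0
  L0 → ∅
  L1 → {L3,L4}
  L2 → {L3,L4}
  L3 → ∅
  L4 → ∅
  L5 → ∅

φ for d: defs {L2,L4,L5}
  DF⁺ = {L3,L4}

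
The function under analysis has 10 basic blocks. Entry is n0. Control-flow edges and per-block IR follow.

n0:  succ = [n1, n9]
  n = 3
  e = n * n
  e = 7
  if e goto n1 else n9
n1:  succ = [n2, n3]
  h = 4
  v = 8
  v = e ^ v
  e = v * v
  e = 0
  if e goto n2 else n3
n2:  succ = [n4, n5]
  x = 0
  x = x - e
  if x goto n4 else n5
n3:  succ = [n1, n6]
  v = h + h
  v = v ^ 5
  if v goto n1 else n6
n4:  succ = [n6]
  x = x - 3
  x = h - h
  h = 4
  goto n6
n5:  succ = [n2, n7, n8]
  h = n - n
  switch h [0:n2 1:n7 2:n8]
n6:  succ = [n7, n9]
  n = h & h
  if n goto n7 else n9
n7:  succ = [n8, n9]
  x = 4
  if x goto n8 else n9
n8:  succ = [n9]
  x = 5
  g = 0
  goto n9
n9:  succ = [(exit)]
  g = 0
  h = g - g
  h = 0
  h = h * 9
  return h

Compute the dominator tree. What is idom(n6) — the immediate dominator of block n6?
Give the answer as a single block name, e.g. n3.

Answer: n1

Analysis:
idom tree: n1←n0 n2←n1 n3←n1 n4←n2 n5←n2 n6←n1 n7←n1 n8←n1 n9←n0
Dom at joins:
  n1: preds {n0,n3}: {n0} ∩ {n0,n1,n3} = {n0}; idom=n0
  n2: preds {n1,n5}: {n0,n1} ∩ {n0,n1,n2,n5} = {n0,n1}; idom=n1
  n6: preds {n3,n4}: {n0,n1,n3} ∩ {n0,n1,n2,n4} = {n0,n1}; idom=n1
  n7: preds {n5,n6}: {n0,n1,n2,n5} ∩ {n0,n1,n6} = {n0,n1}; idom=n1
  n8: preds {n5,n7}: {n0,n1,n2,n5} ∩ {n0,n1,n7} = {n0,n1}; idom=n1
  n9: preds {n0,n6,n7,n8}: {n0} ∩ {n0,n1,n6} ∩ {n0,n1,n7} ∩ {n0,n1,n8} = {n0}; idom=n0

idom(n6) = n1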